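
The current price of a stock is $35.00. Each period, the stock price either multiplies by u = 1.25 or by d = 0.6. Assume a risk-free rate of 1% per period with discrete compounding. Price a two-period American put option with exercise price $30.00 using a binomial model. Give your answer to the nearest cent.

Risk-neutral probability p = (1 + 0.01 − 0.6)/(1.25 − 0.6) = 0.4100/0.6500 = 0.6308
Terminal stock prices: S_uu = 54.69, S_ud = 26.25, S_dd = 12.6
Terminal payoffs (K − S): max(-24.69, 0) = 0, max(3.75, 0) = 3.75, max(17.4, 0) = 17.4
Node u (S = 43.75): continuation = 1/1.01·[0.6308·0.0000 + 0.3692·3.7500] = 1.3709; exercise value = 0.0000 ≤ continuation, so V_u = 1.3709
Node d (S = 21): continuation = 1/1.01·[0.6308·3.7500 + 0.3692·17.4000] = 8.7030; exercise value = 9.0000 > continuation, so V_d = 9.0000 (exercise)
Node 0 (S = 35): continuation = 1/1.01·[0.6308·1.3709 + 0.3692·9.0000] = 4.1463; exercise value = 0.0000 ≤ continuation, so V_0 = 4.1463

$4.15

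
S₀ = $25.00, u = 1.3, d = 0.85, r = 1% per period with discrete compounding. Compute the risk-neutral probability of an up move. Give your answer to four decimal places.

Risk-neutral probability p = (1 + 0.01 − 0.85)/(1.3 − 0.85) = 0.1600/0.4500 = 0.3556

p = 0.3556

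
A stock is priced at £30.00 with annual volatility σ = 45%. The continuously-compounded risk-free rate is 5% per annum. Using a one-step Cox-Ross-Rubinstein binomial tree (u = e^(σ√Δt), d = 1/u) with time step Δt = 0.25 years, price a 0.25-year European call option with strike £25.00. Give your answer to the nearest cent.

£5.86

CRR parameters: u = e^(σ√Δt) = e^(0.45·√0.25) = 1.2523, d = 1/u = 0.7985
Per-period rate: rΔt = 0.05·0.25 = 0.0125, so R = e^0.0125 = 1.0126
Risk-neutral probability p = (e^0.0125 − 0.7985)/(1.2523 − 0.7985) = 0.2141/0.4538 = 0.4717
Terminal stock prices: S_u = 37.57, S_d = 23.96
Terminal payoffs (S − K): max(12.57, 0) = 12.57, max(-1.045, 0) = 0
Node 0 (S = 30): V_0 = e^(−0.0125)·[0.4717·12.5697 + 0.5283·0.0000] = 5.8555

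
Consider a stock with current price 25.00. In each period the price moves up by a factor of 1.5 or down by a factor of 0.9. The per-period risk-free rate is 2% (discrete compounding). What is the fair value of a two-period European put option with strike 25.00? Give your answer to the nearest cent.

2.92

Risk-neutral probability p = (1 + 0.02 − 0.9)/(1.5 − 0.9) = 0.1200/0.6000 = 0.2000
Terminal stock prices: S_uu = 56.25, S_ud = 33.75, S_dd = 20.25
Terminal payoffs (K − S): max(-31.25, 0) = 0, max(-8.75, 0) = 0, max(4.75, 0) = 4.75
Node u (S = 37.5): V_u = 1/1.02·[0.2000·0.0000 + 0.8000·0.0000] = 0.0000
Node d (S = 22.5): V_d = 1/1.02·[0.2000·0.0000 + 0.8000·4.7500] = 3.7255
Node 0 (S = 25): V_0 = 1/1.02·[0.2000·0.0000 + 0.8000·3.7255] = 2.9220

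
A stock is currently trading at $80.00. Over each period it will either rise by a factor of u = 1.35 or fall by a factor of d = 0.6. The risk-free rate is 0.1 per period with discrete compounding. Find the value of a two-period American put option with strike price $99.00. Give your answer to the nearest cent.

$21.74

Risk-neutral probability p = (1 + 0.1 − 0.6)/(1.35 − 0.6) = 0.5000/0.7500 = 0.6667
Terminal stock prices: S_uu = 145.8, S_ud = 64.8, S_dd = 28.8
Terminal payoffs (K − S): max(-46.8, 0) = 0, max(34.2, 0) = 34.2, max(70.2, 0) = 70.2
Node u (S = 108): continuation = 1/1.1·[0.6667·0.0000 + 0.3333·34.2000] = 10.3636; exercise value = 0.0000 ≤ continuation, so V_u = 10.3636
Node d (S = 48): continuation = 1/1.1·[0.6667·34.2000 + 0.3333·70.2000] = 42.0000; exercise value = 51.0000 > continuation, so V_d = 51.0000 (exercise)
Node 0 (S = 80): continuation = 1/1.1·[0.6667·10.3636 + 0.3333·51.0000] = 21.7355; exercise value = 19.0000 ≤ continuation, so V_0 = 21.7355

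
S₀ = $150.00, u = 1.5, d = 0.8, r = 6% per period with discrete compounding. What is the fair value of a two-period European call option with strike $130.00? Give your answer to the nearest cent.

Risk-neutral probability p = (1 + 0.06 − 0.8)/(1.5 − 0.8) = 0.2600/0.7000 = 0.3714
Terminal stock prices: S_uu = 337.5, S_ud = 180, S_dd = 96
Terminal payoffs (S − K): max(207.5, 0) = 207.5, max(50, 0) = 50, max(-34, 0) = 0
Node u (S = 225): V_u = 1/1.06·[0.3714·207.5000 + 0.6286·50.0000] = 102.3585
Node d (S = 120): V_d = 1/1.06·[0.3714·50.0000 + 0.6286·0.0000] = 17.5202
Node 0 (S = 150): V_0 = 1/1.06·[0.3714·102.3585 + 0.6286·17.5202] = 46.2562

$46.26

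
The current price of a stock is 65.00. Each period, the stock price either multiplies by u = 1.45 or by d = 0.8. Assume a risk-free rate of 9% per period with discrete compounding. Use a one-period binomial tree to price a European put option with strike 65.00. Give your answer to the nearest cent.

Risk-neutral probability p = (1 + 0.09 − 0.8)/(1.45 − 0.8) = 0.2900/0.6500 = 0.4462
Terminal stock prices: S_u = 94.25, S_d = 52
Terminal payoffs (K − S): max(-29.25, 0) = 0, max(13, 0) = 13
Node 0 (S = 65): V_0 = 1/1.09·[0.4462·0.0000 + 0.5538·13.0000] = 6.6055

6.61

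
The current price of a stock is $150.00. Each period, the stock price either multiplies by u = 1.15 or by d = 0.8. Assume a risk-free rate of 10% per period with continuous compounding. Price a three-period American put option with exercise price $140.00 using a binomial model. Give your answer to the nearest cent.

Risk-neutral probability p = (e^0.1 − 0.8)/(1.15 − 0.8) = 0.3052/0.3500 = 0.8719
Terminal stock prices: S_uuu = 228.1, S_uud = 158.7, S_udd = 110.4, S_ddd = 76.8
Terminal payoffs (K − S): max(-88.13, 0) = 0, max(-18.7, 0) = 0, max(29.6, 0) = 29.6, max(63.2, 0) = 63.2
Node uu (S = 198.4): continuation = e^(−0.1)·[0.8719·0.0000 + 0.1281·0.0000] = 0.0000; exercise value = 0.0000 ≤ continuation, so V_uu = 0.0000
Node ud (S = 138): continuation = e^(−0.1)·[0.8719·0.0000 + 0.1281·29.6000] = 3.4305; exercise value = 2.0000 ≤ continuation, so V_ud = 3.4305
Node dd (S = 96): continuation = e^(−0.1)·[0.8719·29.6000 + 0.1281·63.2000] = 30.6772; exercise value = 44.0000 > continuation, so V_dd = 44.0000 (exercise)
Node u (S = 172.5): continuation = e^(−0.1)·[0.8719·0.0000 + 0.1281·3.4305] = 0.3976; exercise value = 0.0000 ≤ continuation, so V_u = 0.3976
Node d (S = 120): continuation = e^(−0.1)·[0.8719·3.4305 + 0.1281·44.0000] = 7.8058; exercise value = 20.0000 > continuation, so V_d = 20.0000 (exercise)
Node 0 (S = 150): continuation = e^(−0.1)·[0.8719·0.3976 + 0.1281·20.0000] = 2.6315; exercise value = 0.0000 ≤ continuation, so V_0 = 2.6315

$2.63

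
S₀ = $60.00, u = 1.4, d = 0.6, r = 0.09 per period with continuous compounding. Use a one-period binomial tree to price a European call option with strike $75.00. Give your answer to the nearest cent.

Risk-neutral probability p = (e^0.09 − 0.6)/(1.4 − 0.6) = 0.4942/0.8000 = 0.6177
Terminal stock prices: S_u = 84, S_d = 36
Terminal payoffs (S − K): max(9, 0) = 9, max(-39, 0) = 0
Node 0 (S = 60): V_0 = e^(−0.09)·[0.6177·9.0000 + 0.3823·0.0000] = 5.0810

$5.08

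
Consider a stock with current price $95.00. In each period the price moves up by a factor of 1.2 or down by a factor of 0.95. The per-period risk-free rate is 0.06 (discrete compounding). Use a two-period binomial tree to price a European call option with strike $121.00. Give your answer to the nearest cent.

$2.72

Risk-neutral probability p = (1 + 0.06 − 0.95)/(1.2 − 0.95) = 0.1100/0.2500 = 0.4400
Terminal stock prices: S_uu = 136.8, S_ud = 108.3, S_dd = 85.74
Terminal payoffs (S − K): max(15.8, 0) = 15.8, max(-12.7, 0) = 0, max(-35.26, 0) = 0
Node u (S = 114): V_u = 1/1.06·[0.4400·15.8000 + 0.5600·0.0000] = 6.5585
Node d (S = 90.25): V_d = 1/1.06·[0.4400·0.0000 + 0.5600·0.0000] = 0.0000
Node 0 (S = 95): V_0 = 1/1.06·[0.4400·6.5585 + 0.5600·0.0000] = 2.7224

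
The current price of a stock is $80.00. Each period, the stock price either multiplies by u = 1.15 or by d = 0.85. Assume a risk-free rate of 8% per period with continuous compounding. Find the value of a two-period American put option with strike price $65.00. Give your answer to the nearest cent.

$0.30

Risk-neutral probability p = (e^0.08 − 0.85)/(1.15 − 0.85) = 0.2333/0.3000 = 0.7776
Terminal stock prices: S_uu = 105.8, S_ud = 78.2, S_dd = 57.8
Terminal payoffs (K − S): max(-40.8, 0) = 0, max(-13.2, 0) = 0, max(7.2, 0) = 7.2
Node u (S = 92): continuation = e^(−0.08)·[0.7776·0.0000 + 0.2224·0.0000] = 0.0000; exercise value = 0.0000 ≤ continuation, so V_u = 0.0000
Node d (S = 68): continuation = e^(−0.08)·[0.7776·0.0000 + 0.2224·7.2000] = 1.4780; exercise value = 0.0000 ≤ continuation, so V_d = 1.4780
Node 0 (S = 80): continuation = e^(−0.08)·[0.7776·0.0000 + 0.2224·1.4780] = 0.3034; exercise value = 0.0000 ≤ continuation, so V_0 = 0.3034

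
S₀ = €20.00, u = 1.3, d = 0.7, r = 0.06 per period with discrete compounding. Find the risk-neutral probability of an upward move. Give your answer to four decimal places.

Risk-neutral probability p = (1 + 0.06 − 0.7)/(1.3 − 0.7) = 0.3600/0.6000 = 0.6000

p = 0.6000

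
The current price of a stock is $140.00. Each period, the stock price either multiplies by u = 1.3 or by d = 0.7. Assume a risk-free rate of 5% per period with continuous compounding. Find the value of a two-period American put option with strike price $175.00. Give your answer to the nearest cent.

$40.82

Risk-neutral probability p = (e^0.05 − 0.7)/(1.3 − 0.7) = 0.3513/0.6000 = 0.5855
Terminal stock prices: S_uu = 236.6, S_ud = 127.4, S_dd = 68.6
Terminal payoffs (K − S): max(-61.6, 0) = 0, max(47.6, 0) = 47.6, max(106.4, 0) = 106.4
Node u (S = 182): continuation = e^(−0.05)·[0.5855·0.0000 + 0.4145·47.6000] = 18.7701; exercise value = 0.0000 ≤ continuation, so V_u = 18.7701
Node d (S = 98): continuation = e^(−0.05)·[0.5855·47.6000 + 0.4145·106.4000] = 68.4651; exercise value = 77.0000 > continuation, so V_d = 77.0000 (exercise)
Node 0 (S = 140): continuation = e^(−0.05)·[0.5855·18.7701 + 0.4145·77.0000] = 40.8165; exercise value = 35.0000 ≤ continuation, so V_0 = 40.8165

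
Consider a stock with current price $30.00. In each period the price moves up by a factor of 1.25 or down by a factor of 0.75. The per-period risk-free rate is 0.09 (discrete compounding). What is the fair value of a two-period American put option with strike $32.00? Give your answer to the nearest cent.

$3.50

Risk-neutral probability p = (1 + 0.09 − 0.75)/(1.25 − 0.75) = 0.3400/0.5000 = 0.6800
Terminal stock prices: S_uu = 46.88, S_ud = 28.12, S_dd = 16.88
Terminal payoffs (K − S): max(-14.88, 0) = 0, max(3.875, 0) = 3.875, max(15.12, 0) = 15.12
Node u (S = 37.5): continuation = 1/1.09·[0.6800·0.0000 + 0.3200·3.8750] = 1.1376; exercise value = 0.0000 ≤ continuation, so V_u = 1.1376
Node d (S = 22.5): continuation = 1/1.09·[0.6800·3.8750 + 0.3200·15.1250] = 6.8578; exercise value = 9.5000 > continuation, so V_d = 9.5000 (exercise)
Node 0 (S = 30): continuation = 1/1.09·[0.6800·1.1376 + 0.3200·9.5000] = 3.4987; exercise value = 2.0000 ≤ continuation, so V_0 = 3.4987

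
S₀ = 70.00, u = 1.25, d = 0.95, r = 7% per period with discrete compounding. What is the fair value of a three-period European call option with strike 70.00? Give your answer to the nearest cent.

Risk-neutral probability p = (1 + 0.07 − 0.95)/(1.25 − 0.95) = 0.1200/0.3000 = 0.4000
Terminal stock prices: S_uuu = 136.7, S_uud = 103.9, S_udd = 78.97, S_ddd = 60.02
Terminal payoffs (S − K): max(66.72, 0) = 66.72, max(33.91, 0) = 33.91, max(8.969, 0) = 8.969, max(-9.984, 0) = 0
Node uu (S = 109.4): V_uu = 1/1.07·[0.4000·66.7188 + 0.6000·33.9062] = 43.9544
Node ud (S = 83.12): V_ud = 1/1.07·[0.4000·33.9062 + 0.6000·8.9688] = 17.7044
Node dd (S = 63.17): V_dd = 1/1.07·[0.4000·8.9688 + 0.6000·0.0000] = 3.3528
Node u (S = 87.5): V_u = 1/1.07·[0.4000·43.9544 + 0.6000·17.7044] = 26.3593
Node d (S = 66.5): V_d = 1/1.07·[0.4000·17.7044 + 0.6000·3.3528] = 8.4986
Node 0 (S = 70): V_0 = 1/1.07·[0.4000·26.3593 + 0.6000·8.4986] = 14.6195

14.62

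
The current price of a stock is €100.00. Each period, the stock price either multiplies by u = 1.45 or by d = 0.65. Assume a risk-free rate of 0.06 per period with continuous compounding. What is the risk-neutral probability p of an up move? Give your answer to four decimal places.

Risk-neutral probability p = (e^0.06 − 0.65)/(1.45 − 0.65) = 0.4118/0.8000 = 0.5148

p = 0.5148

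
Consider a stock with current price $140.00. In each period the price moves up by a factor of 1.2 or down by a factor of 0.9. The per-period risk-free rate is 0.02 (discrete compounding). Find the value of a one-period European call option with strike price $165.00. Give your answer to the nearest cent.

Risk-neutral probability p = (1 + 0.02 − 0.9)/(1.2 − 0.9) = 0.1200/0.3000 = 0.4000
Terminal stock prices: S_u = 168, S_d = 126
Terminal payoffs (S − K): max(3, 0) = 3, max(-39, 0) = 0
Node 0 (S = 140): V_0 = 1/1.02·[0.4000·3.0000 + 0.6000·0.0000] = 1.1765

$1.18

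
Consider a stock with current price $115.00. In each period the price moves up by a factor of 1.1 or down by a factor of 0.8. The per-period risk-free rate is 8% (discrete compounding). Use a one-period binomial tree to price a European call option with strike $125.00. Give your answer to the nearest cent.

$1.30

Risk-neutral probability p = (1 + 0.08 − 0.8)/(1.1 − 0.8) = 0.2800/0.3000 = 0.9333
Terminal stock prices: S_u = 126.5, S_d = 92
Terminal payoffs (S − K): max(1.5, 0) = 1.5, max(-33, 0) = 0
Node 0 (S = 115): V_0 = 1/1.08·[0.9333·1.5000 + 0.0667·0.0000] = 1.2963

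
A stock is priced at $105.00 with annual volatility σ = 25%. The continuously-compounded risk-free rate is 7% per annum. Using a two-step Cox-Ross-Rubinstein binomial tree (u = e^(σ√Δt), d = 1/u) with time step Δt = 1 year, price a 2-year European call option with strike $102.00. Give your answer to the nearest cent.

$22.16

CRR parameters: u = e^(σ√Δt) = e^(0.25·√1) = 1.2840, d = 1/u = 0.7788
Per-period rate: rΔt = 0.07·1 = 0.07, so R = e^0.07 = 1.0725
Risk-neutral probability p = (e^0.07 − 0.7788)/(1.2840 − 0.7788) = 0.2937/0.5052 = 0.5813
Terminal stock prices: S_uu = 173.1, S_ud = 105, S_dd = 63.69
Terminal payoffs (S − K): max(71.12, 0) = 71.12, max(3, 0) = 3, max(-38.31, 0) = 0
Node u (S = 134.8): V_u = e^(−0.07)·[0.5813·71.1157 + 0.4187·3.0000] = 39.7185
Node d (S = 81.77): V_d = e^(−0.07)·[0.5813·3.0000 + 0.4187·0.0000] = 1.6261
Node 0 (S = 105): V_0 = e^(−0.07)·[0.5813·39.7185 + 0.4187·1.6261] = 22.1637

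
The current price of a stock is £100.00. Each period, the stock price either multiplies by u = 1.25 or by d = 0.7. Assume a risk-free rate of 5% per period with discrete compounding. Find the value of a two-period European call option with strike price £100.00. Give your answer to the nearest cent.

Risk-neutral probability p = (1 + 0.05 − 0.7)/(1.25 − 0.7) = 0.3500/0.5500 = 0.6364
Terminal stock prices: S_uu = 156.2, S_ud = 87.5, S_dd = 49
Terminal payoffs (S − K): max(56.25, 0) = 56.25, max(-12.5, 0) = 0, max(-51, 0) = 0
Node u (S = 125): V_u = 1/1.05·[0.6364·56.2500 + 0.3636·0.0000] = 34.0909
Node d (S = 70): V_d = 1/1.05·[0.6364·0.0000 + 0.3636·0.0000] = 0.0000
Node 0 (S = 100): V_0 = 1/1.05·[0.6364·34.0909 + 0.3636·0.0000] = 20.6612

£20.66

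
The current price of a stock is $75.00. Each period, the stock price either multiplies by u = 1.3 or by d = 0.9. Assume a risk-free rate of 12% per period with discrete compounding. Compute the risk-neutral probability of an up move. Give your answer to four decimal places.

p = 0.5500

Risk-neutral probability p = (1 + 0.12 − 0.9)/(1.3 − 0.9) = 0.2200/0.4000 = 0.5500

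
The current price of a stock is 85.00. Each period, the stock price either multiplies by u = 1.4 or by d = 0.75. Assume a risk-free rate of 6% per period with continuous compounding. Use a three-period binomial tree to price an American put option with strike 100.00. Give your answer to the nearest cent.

21.35

Risk-neutral probability p = (e^0.06 − 0.75)/(1.4 − 0.75) = 0.3118/0.6500 = 0.4797
Terminal stock prices: S_uuu = 233.2, S_uud = 124.9, S_udd = 66.94, S_ddd = 35.86
Terminal payoffs (K − S): max(-133.2, 0) = 0, max(-24.95, 0) = 0, max(33.06, 0) = 33.06, max(64.14, 0) = 64.14
Node uu (S = 166.6): continuation = e^(−0.06)·[0.4797·0.0000 + 0.5203·0.0000] = 0.0000; exercise value = 0.0000 ≤ continuation, so V_uu = 0.0000
Node ud (S = 89.25): continuation = e^(−0.06)·[0.4797·0.0000 + 0.5203·33.0625] = 16.1991; exercise value = 10.7500 ≤ continuation, so V_ud = 16.1991
Node dd (S = 47.81): continuation = e^(−0.06)·[0.4797·33.0625 + 0.5203·64.1406] = 46.3640; exercise value = 52.1875 > continuation, so V_dd = 52.1875 (exercise)
Node u (S = 119): continuation = e^(−0.06)·[0.4797·0.0000 + 0.5203·16.1991] = 7.9368; exercise value = 0.0000 ≤ continuation, so V_u = 7.9368
Node d (S = 63.75): continuation = e^(−0.06)·[0.4797·16.1991 + 0.5203·52.1875] = 32.8884; exercise value = 36.2500 > continuation, so V_d = 36.2500 (exercise)
Node 0 (S = 85): continuation = e^(−0.06)·[0.4797·7.9368 + 0.5203·36.2500] = 21.3468; exercise value = 15.0000 ≤ continuation, so V_0 = 21.3468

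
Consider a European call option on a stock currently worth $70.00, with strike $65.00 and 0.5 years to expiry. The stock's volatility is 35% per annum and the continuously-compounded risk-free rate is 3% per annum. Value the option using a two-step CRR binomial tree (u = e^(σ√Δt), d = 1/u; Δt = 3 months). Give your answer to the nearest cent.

CRR parameters: u = e^(σ√Δt) = e^(0.35·√0.25) = 1.1912, d = 1/u = 0.8395
Per-period rate: rΔt = 0.03·0.25 = 0.0075, so R = e^0.0075 = 1.0075
Risk-neutral probability p = (e^0.0075 − 0.8395)/(1.1912 − 0.8395) = 0.1681/0.3518 = 0.4778
Terminal stock prices: S_uu = 99.33, S_ud = 70, S_dd = 49.33
Terminal payoffs (S − K): max(34.33, 0) = 34.33, max(5, 0) = 5, max(-15.67, 0) = 0
Node u (S = 83.39): V_u = e^(−0.0075)·[0.4778·34.3347 + 0.5222·5.0000] = 18.8729
Node d (S = 58.76): V_d = e^(−0.0075)·[0.4778·5.0000 + 0.5222·0.0000] = 2.3710
Node 0 (S = 70): V_0 = e^(−0.0075)·[0.4778·18.8729 + 0.5222·2.3710] = 10.1783

$10.18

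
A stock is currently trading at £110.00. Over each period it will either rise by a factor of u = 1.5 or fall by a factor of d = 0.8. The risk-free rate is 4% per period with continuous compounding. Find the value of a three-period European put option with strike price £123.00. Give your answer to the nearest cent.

Risk-neutral probability p = (e^0.04 − 0.8)/(1.5 − 0.8) = 0.2408/0.7000 = 0.3440
Terminal stock prices: S_uuu = 371.2, S_uud = 198, S_udd = 105.6, S_ddd = 56.32
Terminal payoffs (K − S): max(-248.2, 0) = 0, max(-75, 0) = 0, max(17.4, 0) = 17.4, max(66.68, 0) = 66.68
Node uu (S = 247.5): V_uu = e^(−0.04)·[0.3440·0.0000 + 0.6560·0.0000] = 0.0000
Node ud (S = 132): V_ud = e^(−0.04)·[0.3440·0.0000 + 0.6560·17.4000] = 10.9666
Node dd (S = 70.4): V_dd = e^(−0.04)·[0.3440·17.4000 + 0.6560·66.6800] = 47.7771
Node u (S = 165): V_u = e^(−0.04)·[0.3440·0.0000 + 0.6560·10.9666] = 6.9118
Node d (S = 88): V_d = e^(−0.04)·[0.3440·10.9666 + 0.6560·47.7771] = 33.7369
Node 0 (S = 110): V_0 = e^(−0.04)·[0.3440·6.9118 + 0.6560·33.7369] = 23.5477

£23.55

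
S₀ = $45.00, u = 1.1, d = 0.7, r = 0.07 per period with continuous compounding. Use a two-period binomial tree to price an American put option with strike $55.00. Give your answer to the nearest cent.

$10.00

Risk-neutral probability p = (e^0.07 − 0.7)/(1.1 − 0.7) = 0.3725/0.4000 = 0.9313
Terminal stock prices: S_uu = 54.45, S_ud = 34.65, S_dd = 22.05
Terminal payoffs (K − S): max(0.55, 0) = 0.55, max(20.35, 0) = 20.35, max(32.95, 0) = 32.95
Node u (S = 49.5): continuation = e^(−0.07)·[0.9313·0.5500 + 0.0687·20.3500] = 1.7817; exercise value = 5.5000 > continuation, so V_u = 5.5000 (exercise)
Node d (S = 31.5): continuation = e^(−0.07)·[0.9313·20.3500 + 0.0687·32.9500] = 19.7817; exercise value = 23.5000 > continuation, so V_d = 23.5000 (exercise)
Node 0 (S = 45): continuation = e^(−0.07)·[0.9313·5.5000 + 0.0687·23.5000] = 6.2817; exercise value = 10.0000 > continuation, so V_0 = 10.0000 (exercise)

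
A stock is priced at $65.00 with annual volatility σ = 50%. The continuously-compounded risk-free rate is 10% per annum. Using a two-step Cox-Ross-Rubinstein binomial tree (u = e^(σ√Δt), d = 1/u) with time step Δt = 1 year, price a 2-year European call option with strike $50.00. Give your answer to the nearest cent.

$29.87

CRR parameters: u = e^(σ√Δt) = e^(0.5·√1) = 1.6487, d = 1/u = 0.6065
Per-period rate: rΔt = 0.1·1 = 0.1, so R = e^0.1 = 1.1052
Risk-neutral probability p = (e^0.1 − 0.6065)/(1.6487 − 0.6065) = 0.4986/1.0422 = 0.4785
Terminal stock prices: S_uu = 176.7, S_ud = 65, S_dd = 23.91
Terminal payoffs (S − K): max(126.7, 0) = 126.7, max(15, 0) = 15, max(-26.09, 0) = 0
Node u (S = 107.2): V_u = e^(−0.1)·[0.4785·126.6883 + 0.5215·15.0000] = 61.9250
Node d (S = 39.42): V_d = e^(−0.1)·[0.4785·15.0000 + 0.5215·0.0000] = 6.4938
Node 0 (S = 65): V_0 = e^(−0.1)·[0.4785·61.9250 + 0.5215·6.4938] = 29.8733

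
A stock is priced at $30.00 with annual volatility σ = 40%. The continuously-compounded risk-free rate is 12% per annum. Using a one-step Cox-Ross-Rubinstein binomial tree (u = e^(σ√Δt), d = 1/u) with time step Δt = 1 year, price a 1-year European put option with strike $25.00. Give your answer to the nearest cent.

CRR parameters: u = e^(σ√Δt) = e^(0.4·√1) = 1.4918, d = 1/u = 0.6703
Per-period rate: rΔt = 0.12·1 = 0.12, so R = e^0.12 = 1.1275
Risk-neutral probability p = (e^0.12 − 0.6703)/(1.4918 − 0.6703) = 0.4572/0.8215 = 0.5565
Terminal stock prices: S_u = 44.75, S_d = 20.11
Terminal payoffs (K − S): max(-19.75, 0) = 0, max(4.89, 0) = 4.89
Node 0 (S = 30): V_0 = e^(−0.12)·[0.5565·0.0000 + 0.4435·4.8904] = 1.9236

$1.92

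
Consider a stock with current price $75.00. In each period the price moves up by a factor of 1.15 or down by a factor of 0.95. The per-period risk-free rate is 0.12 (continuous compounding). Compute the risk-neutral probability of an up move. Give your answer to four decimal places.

p = 0.8875

Risk-neutral probability p = (e^0.12 − 0.95)/(1.15 − 0.95) = 0.1775/0.2000 = 0.8875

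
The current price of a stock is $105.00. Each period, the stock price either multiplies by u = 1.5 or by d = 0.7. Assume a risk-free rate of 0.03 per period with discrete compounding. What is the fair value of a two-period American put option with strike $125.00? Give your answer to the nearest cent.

$32.74

Risk-neutral probability p = (1 + 0.03 − 0.7)/(1.5 − 0.7) = 0.3300/0.8000 = 0.4125
Terminal stock prices: S_uu = 236.2, S_ud = 110.2, S_dd = 51.45
Terminal payoffs (K − S): max(-111.2, 0) = 0, max(14.75, 0) = 14.75, max(73.55, 0) = 73.55
Node u (S = 157.5): continuation = 1/1.03·[0.4125·0.0000 + 0.5875·14.7500] = 8.4132; exercise value = 0.0000 ≤ continuation, so V_u = 8.4132
Node d (S = 73.5): continuation = 1/1.03·[0.4125·14.7500 + 0.5875·73.5500] = 47.8592; exercise value = 51.5000 > continuation, so V_d = 51.5000 (exercise)
Node 0 (S = 105): continuation = 1/1.03·[0.4125·8.4132 + 0.5875·51.5000] = 32.7444; exercise value = 20.0000 ≤ continuation, so V_0 = 32.7444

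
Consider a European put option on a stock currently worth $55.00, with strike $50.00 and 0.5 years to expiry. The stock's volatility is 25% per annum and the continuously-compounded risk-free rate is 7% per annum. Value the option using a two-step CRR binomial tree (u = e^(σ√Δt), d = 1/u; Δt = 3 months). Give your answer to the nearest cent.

CRR parameters: u = e^(σ√Δt) = e^(0.25·√0.25) = 1.1331, d = 1/u = 0.8825
Per-period rate: rΔt = 0.07·0.25 = 0.0175, so R = e^0.0175 = 1.0177
Risk-neutral probability p = (e^0.0175 − 0.8825)/(1.1331 − 0.8825) = 0.1352/0.2507 = 0.5392
Terminal stock prices: S_uu = 70.62, S_ud = 55, S_dd = 42.83
Terminal payoffs (K − S): max(-20.62, 0) = 0, max(-5, 0) = 0, max(7.166, 0) = 7.166
Node u (S = 62.32): V_u = e^(−0.0175)·[0.5392·0.0000 + 0.4608·0.0000] = 0.0000
Node d (S = 48.54): V_d = e^(−0.0175)·[0.5392·0.0000 + 0.4608·7.1660] = 3.2446
Node 0 (S = 55): V_0 = e^(−0.0175)·[0.5392·0.0000 + 0.4608·3.2446] = 1.4691

$1.47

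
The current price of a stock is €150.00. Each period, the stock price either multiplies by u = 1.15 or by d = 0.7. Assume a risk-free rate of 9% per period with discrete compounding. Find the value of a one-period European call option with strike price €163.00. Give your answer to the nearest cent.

€7.55

Risk-neutral probability p = (1 + 0.09 − 0.7)/(1.15 − 0.7) = 0.3900/0.4500 = 0.8667
Terminal stock prices: S_u = 172.5, S_d = 105
Terminal payoffs (S − K): max(9.5, 0) = 9.5, max(-58, 0) = 0
Node 0 (S = 150): V_0 = 1/1.09·[0.8667·9.5000 + 0.1333·0.0000] = 7.5535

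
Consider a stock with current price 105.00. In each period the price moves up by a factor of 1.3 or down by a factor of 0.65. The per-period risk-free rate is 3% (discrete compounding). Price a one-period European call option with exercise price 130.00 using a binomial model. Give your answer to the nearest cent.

3.69

Risk-neutral probability p = (1 + 0.03 − 0.65)/(1.3 − 0.65) = 0.3800/0.6500 = 0.5846
Terminal stock prices: S_u = 136.5, S_d = 68.25
Terminal payoffs (S − K): max(6.5, 0) = 6.5, max(-61.75, 0) = 0
Node 0 (S = 105): V_0 = 1/1.03·[0.5846·6.5000 + 0.4154·0.0000] = 3.6893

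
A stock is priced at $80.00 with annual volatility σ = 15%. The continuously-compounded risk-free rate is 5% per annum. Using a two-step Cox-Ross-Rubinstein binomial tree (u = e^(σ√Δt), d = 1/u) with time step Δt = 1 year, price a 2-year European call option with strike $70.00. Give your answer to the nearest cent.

$17.97

CRR parameters: u = e^(σ√Δt) = e^(0.15·√1) = 1.1618, d = 1/u = 0.8607
Per-period rate: rΔt = 0.05·1 = 0.05, so R = e^0.05 = 1.0513
Risk-neutral probability p = (e^0.05 − 0.8607)/(1.1618 − 0.8607) = 0.1906/0.3011 = 0.6328
Terminal stock prices: S_uu = 108, S_ud = 80, S_dd = 59.27
Terminal payoffs (S − K): max(37.99, 0) = 37.99, max(10, 0) = 10, max(-10.73, 0) = 0
Node u (S = 92.95): V_u = e^(−0.05)·[0.6328·37.9887 + 0.3672·10.0000] = 26.3607
Node d (S = 68.86): V_d = e^(−0.05)·[0.6328·10.0000 + 0.3672·0.0000] = 6.0197
Node 0 (S = 80): V_0 = e^(−0.05)·[0.6328·26.3607 + 0.3672·6.0197] = 17.9708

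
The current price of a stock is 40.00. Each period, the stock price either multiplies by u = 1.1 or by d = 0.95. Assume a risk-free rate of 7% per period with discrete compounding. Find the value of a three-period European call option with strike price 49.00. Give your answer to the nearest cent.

Risk-neutral probability p = (1 + 0.07 − 0.95)/(1.1 − 0.95) = 0.1200/0.1500 = 0.8000
Terminal stock prices: S_uuu = 53.24, S_uud = 45.98, S_udd = 39.71, S_ddd = 34.29
Terminal payoffs (S − K): max(4.24, 0) = 4.24, max(-3.02, 0) = 0, max(-9.29, 0) = 0, max(-14.71, 0) = 0
Node uu (S = 48.4): V_uu = 1/1.07·[0.8000·4.2400 + 0.2000·0.0000] = 3.1701
Node ud (S = 41.8): V_ud = 1/1.07·[0.8000·0.0000 + 0.2000·0.0000] = 0.0000
Node dd (S = 36.1): V_dd = 1/1.07·[0.8000·0.0000 + 0.2000·0.0000] = 0.0000
Node u (S = 44): V_u = 1/1.07·[0.8000·3.1701 + 0.2000·0.0000] = 2.3702
Node d (S = 38): V_d = 1/1.07·[0.8000·0.0000 + 0.2000·0.0000] = 0.0000
Node 0 (S = 40): V_0 = 1/1.07·[0.8000·2.3702 + 0.2000·0.0000] = 1.7721

1.77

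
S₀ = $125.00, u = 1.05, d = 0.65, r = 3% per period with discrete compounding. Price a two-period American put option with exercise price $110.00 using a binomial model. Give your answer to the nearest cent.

Risk-neutral probability p = (1 + 0.03 − 0.65)/(1.05 − 0.65) = 0.3800/0.4000 = 0.9500
Terminal stock prices: S_uu = 137.8, S_ud = 85.31, S_dd = 52.81
Terminal payoffs (K − S): max(-27.81, 0) = 0, max(24.69, 0) = 24.69, max(57.19, 0) = 57.19
Node u (S = 131.2): continuation = 1/1.03·[0.9500·0.0000 + 0.0500·24.6875] = 1.1984; exercise value = 0.0000 ≤ continuation, so V_u = 1.1984
Node d (S = 81.25): continuation = 1/1.03·[0.9500·24.6875 + 0.0500·57.1875] = 25.5461; exercise value = 28.7500 > continuation, so V_d = 28.7500 (exercise)
Node 0 (S = 125): continuation = 1/1.03·[0.9500·1.1984 + 0.0500·28.7500] = 2.5010; exercise value = 0.0000 ≤ continuation, so V_0 = 2.5010

$2.50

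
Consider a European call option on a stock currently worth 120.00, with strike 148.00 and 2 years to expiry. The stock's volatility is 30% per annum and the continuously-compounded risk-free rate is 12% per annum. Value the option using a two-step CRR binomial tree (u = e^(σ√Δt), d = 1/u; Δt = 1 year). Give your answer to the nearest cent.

CRR parameters: u = e^(σ√Δt) = e^(0.3·√1) = 1.3499, d = 1/u = 0.7408
Per-period rate: rΔt = 0.12·1 = 0.12, so R = e^0.12 = 1.1275
Risk-neutral probability p = (e^0.12 − 0.7408)/(1.3499 − 0.7408) = 0.3867/0.6090 = 0.6349
Terminal stock prices: S_uu = 218.7, S_ud = 120, S_dd = 65.86
Terminal payoffs (S − K): max(70.65, 0) = 70.65, max(-28, 0) = 0, max(-82.14, 0) = 0
Node u (S = 162): V_u = e^(−0.12)·[0.6349·70.6543 + 0.3651·0.0000] = 39.7857
Node d (S = 88.9): V_d = e^(−0.12)·[0.6349·0.0000 + 0.3651·0.0000] = 0.0000
Node 0 (S = 120): V_0 = e^(−0.12)·[0.6349·39.7857 + 0.3651·0.0000] = 22.4035

22.40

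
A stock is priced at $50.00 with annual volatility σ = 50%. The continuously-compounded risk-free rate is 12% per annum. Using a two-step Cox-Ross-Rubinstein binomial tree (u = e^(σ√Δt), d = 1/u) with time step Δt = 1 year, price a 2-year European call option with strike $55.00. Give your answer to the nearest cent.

CRR parameters: u = e^(σ√Δt) = e^(0.5·√1) = 1.6487, d = 1/u = 0.6065
Per-period rate: rΔt = 0.12·1 = 0.12, so R = e^0.12 = 1.1275
Risk-neutral probability p = (e^0.12 − 0.6065)/(1.6487 − 0.6065) = 0.5210/1.0422 = 0.4999
Terminal stock prices: S_uu = 135.9, S_ud = 50, S_dd = 18.39
Terminal payoffs (S − K): max(80.91, 0) = 80.91, max(-5, 0) = 0, max(-36.61, 0) = 0
Node u (S = 82.44): V_u = e^(−0.12)·[0.4999·80.9141 + 0.5001·0.0000] = 35.8733
Node d (S = 30.33): V_d = e^(−0.12)·[0.4999·0.0000 + 0.5001·0.0000] = 0.0000
Node 0 (S = 50): V_0 = e^(−0.12)·[0.4999·35.8733 + 0.5001·0.0000] = 15.9044

$15.90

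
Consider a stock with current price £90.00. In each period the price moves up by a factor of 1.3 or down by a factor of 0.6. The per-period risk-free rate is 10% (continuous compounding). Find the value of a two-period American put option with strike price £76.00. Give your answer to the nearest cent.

£6.49

Risk-neutral probability p = (e^0.1 − 0.6)/(1.3 − 0.6) = 0.5052/0.7000 = 0.7217
Terminal stock prices: S_uu = 152.1, S_ud = 70.2, S_dd = 32.4
Terminal payoffs (K − S): max(-76.1, 0) = 0, max(5.8, 0) = 5.8, max(43.6, 0) = 43.6
Node u (S = 117): continuation = e^(−0.1)·[0.7217·0.0000 + 0.2783·5.8000] = 1.4607; exercise value = 0.0000 ≤ continuation, so V_u = 1.4607
Node d (S = 54): continuation = e^(−0.1)·[0.7217·5.8000 + 0.2783·43.6000] = 14.7676; exercise value = 22.0000 > continuation, so V_d = 22.0000 (exercise)
Node 0 (S = 90): continuation = e^(−0.1)·[0.7217·1.4607 + 0.2783·22.0000] = 6.4943; exercise value = 0.0000 ≤ continuation, so V_0 = 6.4943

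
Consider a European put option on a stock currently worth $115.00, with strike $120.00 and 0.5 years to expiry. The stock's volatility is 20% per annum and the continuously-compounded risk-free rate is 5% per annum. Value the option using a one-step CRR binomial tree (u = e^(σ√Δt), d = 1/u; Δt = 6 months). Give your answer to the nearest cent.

CRR parameters: u = e^(σ√Δt) = e^(0.2·√0.5) = 1.1519, d = 1/u = 0.8681
Per-period rate: rΔt = 0.05·0.5 = 0.025, so R = e^0.025 = 1.0253
Risk-neutral probability p = (e^0.025 − 0.8681)/(1.1519 − 0.8681) = 0.1572/0.2838 = 0.5539
Terminal stock prices: S_u = 132.5, S_d = 99.83
Terminal payoffs (K − S): max(-12.47, 0) = 0, max(20.17, 0) = 20.17
Node 0 (S = 115): V_0 = e^(−0.025)·[0.5539·0.0000 + 0.4461·20.1658] = 8.7737

$8.77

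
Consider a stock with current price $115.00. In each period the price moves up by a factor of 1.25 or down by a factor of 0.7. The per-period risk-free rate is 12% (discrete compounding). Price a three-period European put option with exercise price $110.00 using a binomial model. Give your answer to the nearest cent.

$4.27

Risk-neutral probability p = (1 + 0.12 − 0.7)/(1.25 − 0.7) = 0.4200/0.5500 = 0.7636
Terminal stock prices: S_uuu = 224.6, S_uud = 125.8, S_udd = 70.44, S_ddd = 39.44
Terminal payoffs (K − S): max(-114.6, 0) = 0, max(-15.78, 0) = 0, max(39.56, 0) = 39.56, max(70.56, 0) = 70.56
Node uu (S = 179.7): V_uu = 1/1.12·[0.7636·0.0000 + 0.2364·0.0000] = 0.0000
Node ud (S = 100.6): V_ud = 1/1.12·[0.7636·0.0000 + 0.2364·39.5625] = 8.3492
Node dd (S = 56.35): V_dd = 1/1.12·[0.7636·39.5625 + 0.2364·70.5550] = 41.8643
Node u (S = 143.8): V_u = 1/1.12·[0.7636·0.0000 + 0.2364·8.3492] = 1.7620
Node d (S = 80.5): V_d = 1/1.12·[0.7636·8.3492 + 0.2364·41.8643] = 14.5277
Node 0 (S = 115): V_0 = 1/1.12·[0.7636·1.7620 + 0.2364·14.5277] = 4.2673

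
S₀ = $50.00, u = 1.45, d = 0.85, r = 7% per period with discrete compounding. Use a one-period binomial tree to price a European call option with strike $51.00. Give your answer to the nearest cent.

Risk-neutral probability p = (1 + 0.07 − 0.85)/(1.45 − 0.85) = 0.2200/0.6000 = 0.3667
Terminal stock prices: S_u = 72.5, S_d = 42.5
Terminal payoffs (S − K): max(21.5, 0) = 21.5, max(-8.5, 0) = 0
Node 0 (S = 50): V_0 = 1/1.07·[0.3667·21.5000 + 0.6333·0.0000] = 7.3676

$7.37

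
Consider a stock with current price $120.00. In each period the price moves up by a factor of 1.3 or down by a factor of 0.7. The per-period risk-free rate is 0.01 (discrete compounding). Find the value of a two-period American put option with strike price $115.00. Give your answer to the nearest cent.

Risk-neutral probability p = (1 + 0.01 − 0.7)/(1.3 − 0.7) = 0.3100/0.6000 = 0.5167
Terminal stock prices: S_uu = 202.8, S_ud = 109.2, S_dd = 58.8
Terminal payoffs (K − S): max(-87.8, 0) = 0, max(5.8, 0) = 5.8, max(56.2, 0) = 56.2
Node u (S = 156): continuation = 1/1.01·[0.5167·0.0000 + 0.4833·5.8000] = 2.7756; exercise value = 0.0000 ≤ continuation, so V_u = 2.7756
Node d (S = 84): continuation = 1/1.01·[0.5167·5.8000 + 0.4833·56.2000] = 29.8614; exercise value = 31.0000 > continuation, so V_d = 31.0000 (exercise)
Node 0 (S = 120): continuation = 1/1.01·[0.5167·2.7756 + 0.4833·31.0000] = 16.2548; exercise value = 0.0000 ≤ continuation, so V_0 = 16.2548

$16.25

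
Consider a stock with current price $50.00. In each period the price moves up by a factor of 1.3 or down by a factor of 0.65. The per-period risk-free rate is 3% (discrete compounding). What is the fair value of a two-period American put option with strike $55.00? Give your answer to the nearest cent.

$11.99

Risk-neutral probability p = (1 + 0.03 − 0.65)/(1.3 − 0.65) = 0.3800/0.6500 = 0.5846
Terminal stock prices: S_uu = 84.5, S_ud = 42.25, S_dd = 21.13
Terminal payoffs (K − S): max(-29.5, 0) = 0, max(12.75, 0) = 12.75, max(33.88, 0) = 33.88
Node u (S = 65): continuation = 1/1.03·[0.5846·0.0000 + 0.4154·12.7500] = 5.1419; exercise value = 0.0000 ≤ continuation, so V_u = 5.1419
Node d (S = 32.5): continuation = 1/1.03·[0.5846·12.7500 + 0.4154·33.8750] = 20.8981; exercise value = 22.5000 > continuation, so V_d = 22.5000 (exercise)
Node 0 (S = 50): continuation = 1/1.03·[0.5846·5.1419 + 0.4154·22.5000] = 11.9924; exercise value = 5.0000 ≤ continuation, so V_0 = 11.9924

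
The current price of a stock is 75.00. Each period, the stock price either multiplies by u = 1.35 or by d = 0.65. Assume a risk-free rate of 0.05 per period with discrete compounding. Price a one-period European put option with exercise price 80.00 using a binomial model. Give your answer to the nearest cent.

12.76

Risk-neutral probability p = (1 + 0.05 − 0.65)/(1.35 − 0.65) = 0.4000/0.7000 = 0.5714
Terminal stock prices: S_u = 101.2, S_d = 48.75
Terminal payoffs (K − S): max(-21.25, 0) = 0, max(31.25, 0) = 31.25
Node 0 (S = 75): V_0 = 1/1.05·[0.5714·0.0000 + 0.4286·31.2500] = 12.7551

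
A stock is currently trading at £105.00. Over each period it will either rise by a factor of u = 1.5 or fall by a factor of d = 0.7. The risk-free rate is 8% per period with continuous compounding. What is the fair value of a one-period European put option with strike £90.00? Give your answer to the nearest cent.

£7.93

Risk-neutral probability p = (e^0.08 − 0.7)/(1.5 − 0.7) = 0.3833/0.8000 = 0.4791
Terminal stock prices: S_u = 157.5, S_d = 73.5
Terminal payoffs (K − S): max(-67.5, 0) = 0, max(16.5, 0) = 16.5
Node 0 (S = 105): V_0 = e^(−0.08)·[0.4791·0.0000 + 0.5209·16.5000] = 7.9339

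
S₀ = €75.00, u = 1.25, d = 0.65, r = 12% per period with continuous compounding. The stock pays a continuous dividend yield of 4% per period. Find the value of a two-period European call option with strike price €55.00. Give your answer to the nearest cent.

€27.38

Per-period risk-free factor R = e^0.12 = 1.1275; dividend-adjusted growth = e^(0.12−0.04) = 1.0833.
Risk-neutral probability p = (1.0833 − 0.65)/(1.25 − 0.65) = 0.4333/0.6000 = 0.7221
Terminal stock prices: S_uu = 117.2, S_ud = 60.94, S_dd = 31.69
Terminal payoffs (S − K): max(62.19, 0) = 62.19, max(5.938, 0) = 5.938, max(-23.31, 0) = 0
Node u (S = 93.75): V_u = e^(−0.12)·[0.7221·62.1875 + 0.2779·5.9375] = 41.2934
Node d (S = 48.75): V_d = e^(−0.12)·[0.7221·5.9375 + 0.2779·0.0000] = 3.8029
Node 0 (S = 75): V_0 = e^(−0.12)·[0.7221·41.2934 + 0.2779·3.8029] = 27.3850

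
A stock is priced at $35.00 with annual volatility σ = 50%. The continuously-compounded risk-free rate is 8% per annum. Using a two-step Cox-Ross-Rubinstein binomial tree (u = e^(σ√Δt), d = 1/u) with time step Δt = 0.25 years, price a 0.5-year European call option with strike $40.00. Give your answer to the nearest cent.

$3.88

CRR parameters: u = e^(σ√Δt) = e^(0.5·√0.25) = 1.2840, d = 1/u = 0.7788
Per-period rate: rΔt = 0.08·0.25 = 0.02, so R = e^0.02 = 1.0202
Risk-neutral probability p = (e^0.02 − 0.7788)/(1.2840 − 0.7788) = 0.2414/0.5052 = 0.4778
Terminal stock prices: S_uu = 57.71, S_ud = 35, S_dd = 21.23
Terminal payoffs (S − K): max(17.71, 0) = 17.71, max(-5, 0) = 0, max(-18.77, 0) = 0
Node u (S = 44.94): V_u = e^(−0.02)·[0.4778·17.7052 + 0.5222·0.0000] = 8.2922
Node d (S = 27.26): V_d = e^(−0.02)·[0.4778·0.0000 + 0.5222·0.0000] = 0.0000
Node 0 (S = 35): V_0 = e^(−0.02)·[0.4778·8.2922 + 0.5222·0.0000] = 3.8836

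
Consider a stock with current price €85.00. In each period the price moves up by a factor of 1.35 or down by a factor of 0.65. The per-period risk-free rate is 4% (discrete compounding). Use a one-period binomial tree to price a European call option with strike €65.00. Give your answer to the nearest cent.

€26.65

Risk-neutral probability p = (1 + 0.04 − 0.65)/(1.35 − 0.65) = 0.3900/0.7000 = 0.5571
Terminal stock prices: S_u = 114.8, S_d = 55.25
Terminal payoffs (S − K): max(49.75, 0) = 49.75, max(-9.75, 0) = 0
Node 0 (S = 85): V_0 = 1/1.04·[0.5571·49.7500 + 0.4429·0.0000] = 26.6518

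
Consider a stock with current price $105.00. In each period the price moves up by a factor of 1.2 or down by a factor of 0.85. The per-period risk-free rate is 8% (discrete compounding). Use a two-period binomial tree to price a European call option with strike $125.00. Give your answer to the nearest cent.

$9.70

Risk-neutral probability p = (1 + 0.08 − 0.85)/(1.2 − 0.85) = 0.2300/0.3500 = 0.6571
Terminal stock prices: S_uu = 151.2, S_ud = 107.1, S_dd = 75.86
Terminal payoffs (S − K): max(26.2, 0) = 26.2, max(-17.9, 0) = 0, max(-49.14, 0) = 0
Node u (S = 126): V_u = 1/1.08·[0.6571·26.2000 + 0.3429·0.0000] = 15.9418
Node d (S = 89.25): V_d = 1/1.08·[0.6571·0.0000 + 0.3429·0.0000] = 0.0000
Node 0 (S = 105): V_0 = 1/1.08·[0.6571·15.9418 + 0.3429·0.0000] = 9.7000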